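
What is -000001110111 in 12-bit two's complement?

Original: 000001110111
Step 1 - Invert all bits: 111110001000
Step 2 - Add 1: 111110001001
Verification: 000001110111 + 111110001001 = 1000000000000; discarding the end carry (carry out of the top bit) leaves the 12-bit value 000000000000, as required for x + (-x)



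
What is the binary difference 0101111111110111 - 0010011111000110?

Method 1 - Direct subtraction (column by column from the right: bit − bit − borrow-in; if negative, add 2 and borrow 1 from the next column):
borrow: 0100000000000000
        0101111111110111
-       0010011111000110
------------------------
        0011100000110001

Method 2 - Add two's complement:
Two's complement of 0010011111000110: invert → 1101100000111001, add 1 → 1101100000111010
  0101111111110111
+ 1101100000111010
------------------
 10011100000110001  (end carry out of the top bit = 1)
Discarding the end carry: 0011100000110001
Decimal check:
  0101111111110111 = 16384 + 4096 + 2048 + 1024 + 512 + 256 + 128 + 64 + 32 + 16 + 4 + 2 + 1 = 24567
  0010011111000110 = 8192 + 1024 + 512 + 256 + 128 + 64 + 4 + 2 = 10182
  24567 - 10182 = 14385, and 0011100000110001 = 8192 + 4096 + 2048 + 32 + 16 + 1 = 14385 ✓



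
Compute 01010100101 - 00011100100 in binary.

Method 1 - Direct subtraction (column by column from the right: bit − bit − borrow-in; if negative, add 2 and borrow 1 from the next column):
borrow: 01110000000
        01010100101
-       00011100100
-------------------
        00111000001

Method 2 - Add two's complement:
Two's complement of 00011100100: invert → 11100011011, add 1 → 11100011100
  01010100101
+ 11100011100
-------------
 100111000001  (end carry out of the top bit = 1)
Discarding the end carry: 00111000001
Decimal check:
  01010100101 = 512 + 128 + 32 + 4 + 1 = 677
  00011100100 = 128 + 64 + 32 + 4 = 228
  677 - 228 = 449, and 00111000001 = 256 + 128 + 64 + 1 = 449 ✓



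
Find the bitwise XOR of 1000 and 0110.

XOR: 1 when bits differ
  1000
^ 0110
------
  1110
Decimal: 8 ^ 6 = 14



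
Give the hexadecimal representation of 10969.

Using repeated division by 16 (digits 10–15 are A–F):
10969 ÷ 16 = 685 remainder 9
685 ÷ 16 = 42 remainder 13 (D)
42 ÷ 16 = 2 remainder 10 (A)
2 ÷ 16 = 0 remainder 2
Reading remainders bottom to top: 2AD9



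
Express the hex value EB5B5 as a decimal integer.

Expand by place value (powers of 16):
Digit values: E = 14, B = 11
EB5B5 = 14 × 16^4 + 11 × 16^3 + 5 × 16^2 + 11 × 16^1 + 5 × 16^0
= 14 × 65536 + 11 × 4096 + 5 × 256 + 11 × 16 + 5 × 1
= 917504 + 45056 + 1280 + 176 + 5
= 964021



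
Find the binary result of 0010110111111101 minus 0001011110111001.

Method 1 - Direct subtraction (column by column from the right: bit − bit − borrow-in; if negative, add 2 and borrow 1 from the next column):
borrow: 0010110000000000
        0010110111111101
-       0001011110111001
------------------------
        0001011001000100

Method 2 - Add two's complement:
Two's complement of 0001011110111001: invert → 1110100001000110, add 1 → 1110100001000111
  0010110111111101
+ 1110100001000111
------------------
 10001011001000100  (end carry out of the top bit = 1)
Discarding the end carry: 0001011001000100
Decimal check:
  0010110111111101 = 8192 + 2048 + 1024 + 256 + 128 + 64 + 32 + 16 + 8 + 4 + 1 = 11773
  0001011110111001 = 4096 + 1024 + 512 + 256 + 128 + 32 + 16 + 8 + 1 = 6073
  11773 - 6073 = 5700, and 0001011001000100 = 4096 + 1024 + 512 + 64 + 4 = 5700 ✓



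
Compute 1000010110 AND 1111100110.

AND: 1 only when both bits are 1
  1000010110
& 1111100110
------------
  1000000110
Decimal: 534 & 998 = 518



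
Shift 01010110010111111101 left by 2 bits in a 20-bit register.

Original: 01010110010111111101 (decimal 353789)
Shift left by 2 positions
Append 2 zeros on the right and drop the 2 high bits that overflow the 20-bit width
Result: 01011001011111110100 (decimal 366580)
Equivalent: 353789 << 2 = 353789 × 2^2 = 1415156, truncated to 20 bits = 366580



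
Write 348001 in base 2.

Using repeated division by 2:
348001 ÷ 2 = 174000 remainder 1
174000 ÷ 2 = 87000 remainder 0
87000 ÷ 2 = 43500 remainder 0
43500 ÷ 2 = 21750 remainder 0
21750 ÷ 2 = 10875 remainder 0
10875 ÷ 2 = 5437 remainder 1
5437 ÷ 2 = 2718 remainder 1
2718 ÷ 2 = 1359 remainder 0
1359 ÷ 2 = 679 remainder 1
679 ÷ 2 = 339 remainder 1
339 ÷ 2 = 169 remainder 1
169 ÷ 2 = 84 remainder 1
84 ÷ 2 = 42 remainder 0
42 ÷ 2 = 21 remainder 0
21 ÷ 2 = 10 remainder 1
10 ÷ 2 = 5 remainder 0
5 ÷ 2 = 2 remainder 1
2 ÷ 2 = 1 remainder 0
1 ÷ 2 = 0 remainder 1
Reading remainders bottom to top: 1010100111101100001



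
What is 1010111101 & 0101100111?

AND: 1 only when both bits are 1
  1010111101
& 0101100111
------------
  0000100101
Decimal: 701 & 359 = 37



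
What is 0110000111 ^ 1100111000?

XOR: 1 when bits differ
  0110000111
^ 1100111000
------------
  1010111111
Decimal: 391 ^ 824 = 703



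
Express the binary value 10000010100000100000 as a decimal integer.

Sum of powers of 2 for each 1-bit:
2^5 + 2^11 + 2^13 + 2^19
= 32 + 2048 + 8192 + 524288
= 534560



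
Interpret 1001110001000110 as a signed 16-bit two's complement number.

Binary: 1001110001000110
Sign bit: 1 (negative)
Invert: 0110001110111001
Add 1:  0110001110111010
Magnitude: 0110001110111010 = 16384 + 8192 + 512 + 256 + 128 + 32 + 16 + 8 + 2 = 25530
Value: -25530



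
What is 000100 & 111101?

AND: 1 only when both bits are 1
  000100
& 111101
--------
  000100
Decimal: 4 & 61 = 4



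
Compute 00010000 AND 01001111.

AND: 1 only when both bits are 1
  00010000
& 01001111
----------
  00000000
Decimal: 16 & 79 = 0



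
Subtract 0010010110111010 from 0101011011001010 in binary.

Method 1 - Direct subtraction (column by column from the right: bit − bit − borrow-in; if negative, add 2 and borrow 1 from the next column):
borrow: 0100001001100000
        0101011011001010
-       0010010110111010
------------------------
        0011000100010000

Method 2 - Add two's complement:
Two's complement of 0010010110111010: invert → 1101101001000101, add 1 → 1101101001000110
  0101011011001010
+ 1101101001000110
------------------
 10011000100010000  (end carry out of the top bit = 1)
Discarding the end carry: 0011000100010000
Decimal check:
  0101011011001010 = 16384 + 4096 + 1024 + 512 + 128 + 64 + 8 + 2 = 22218
  0010010110111010 = 8192 + 1024 + 256 + 128 + 32 + 16 + 8 + 2 = 9658
  22218 - 9658 = 12560, and 0011000100010000 = 8192 + 4096 + 256 + 16 = 12560 ✓



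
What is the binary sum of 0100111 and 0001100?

Add column by column from the right: bit + bit + carry-in; write the sum mod 2, carry 1 when the sum is 2 or 3.
carry:  0011000
        0100111
+       0001100
---------------
       00110011
(the carry out of the leftmost column, 0, becomes the leading bit)
Decimal check:
  0100111 = 32 + 4 + 2 + 1 = 39
  0001100 = 8 + 4 = 12
  39 + 12 = 51, and 00110011 = 32 + 16 + 2 + 1 = 51 ✓



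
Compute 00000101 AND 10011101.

AND: 1 only when both bits are 1
  00000101
& 10011101
----------
  00000101
Decimal: 5 & 157 = 5



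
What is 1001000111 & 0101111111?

AND: 1 only when both bits are 1
  1001000111
& 0101111111
------------
  0001000111
Decimal: 583 & 383 = 71



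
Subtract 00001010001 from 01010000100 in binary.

Method 1 - Direct subtraction (column by column from the right: bit − bit − borrow-in; if negative, add 2 and borrow 1 from the next column):
borrow: 00011100110
        01010000100
-       00001010001
-------------------
        01000110011

Method 2 - Add two's complement:
Two's complement of 00001010001: invert → 11110101110, add 1 → 11110101111
  01010000100
+ 11110101111
-------------
 101000110011  (end carry out of the top bit = 1)
Discarding the end carry: 01000110011
Decimal check:
  01010000100 = 512 + 128 + 4 = 644
  00001010001 = 64 + 16 + 1 = 81
  644 - 81 = 563, and 01000110011 = 512 + 32 + 16 + 2 + 1 = 563 ✓



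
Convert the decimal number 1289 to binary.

Using repeated division by 2:
1289 ÷ 2 = 644 remainder 1
644 ÷ 2 = 322 remainder 0
322 ÷ 2 = 161 remainder 0
161 ÷ 2 = 80 remainder 1
80 ÷ 2 = 40 remainder 0
40 ÷ 2 = 20 remainder 0
20 ÷ 2 = 10 remainder 0
10 ÷ 2 = 5 remainder 0
5 ÷ 2 = 2 remainder 1
2 ÷ 2 = 1 remainder 0
1 ÷ 2 = 0 remainder 1
Reading remainders bottom to top: 10100001001



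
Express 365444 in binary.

Using repeated division by 2:
365444 ÷ 2 = 182722 remainder 0
182722 ÷ 2 = 91361 remainder 0
91361 ÷ 2 = 45680 remainder 1
45680 ÷ 2 = 22840 remainder 0
22840 ÷ 2 = 11420 remainder 0
11420 ÷ 2 = 5710 remainder 0
5710 ÷ 2 = 2855 remainder 0
2855 ÷ 2 = 1427 remainder 1
1427 ÷ 2 = 713 remainder 1
713 ÷ 2 = 356 remainder 1
356 ÷ 2 = 178 remainder 0
178 ÷ 2 = 89 remainder 0
89 ÷ 2 = 44 remainder 1
44 ÷ 2 = 22 remainder 0
22 ÷ 2 = 11 remainder 0
11 ÷ 2 = 5 remainder 1
5 ÷ 2 = 2 remainder 1
2 ÷ 2 = 1 remainder 0
1 ÷ 2 = 0 remainder 1
Reading remainders bottom to top: 1011001001110000100



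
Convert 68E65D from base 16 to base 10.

Expand by place value (powers of 16):
Digit values: E = 14, D = 13
68E65D = 6 × 16^5 + 8 × 16^4 + 14 × 16^3 + 6 × 16^2 + 5 × 16^1 + 13 × 16^0
= 6 × 1048576 + 8 × 65536 + 14 × 4096 + 6 × 256 + 5 × 16 + 13 × 1
= 6291456 + 524288 + 57344 + 1536 + 80 + 13
= 6874717



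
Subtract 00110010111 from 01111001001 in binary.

Method 1 - Direct subtraction (column by column from the right: bit − bit − borrow-in; if negative, add 2 and borrow 1 from the next column):
borrow: 00001101100
        01111001001
-       00110010111
-------------------
        01000110010

Method 2 - Add two's complement:
Two's complement of 00110010111: invert → 11001101000, add 1 → 11001101001
  01111001001
+ 11001101001
-------------
 101000110010  (end carry out of the top bit = 1)
Discarding the end carry: 01000110010
Decimal check:
  01111001001 = 512 + 256 + 128 + 64 + 8 + 1 = 969
  00110010111 = 256 + 128 + 16 + 4 + 2 + 1 = 407
  969 - 407 = 562, and 01000110010 = 512 + 32 + 16 + 2 = 562 ✓



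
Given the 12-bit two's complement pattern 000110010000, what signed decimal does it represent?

Binary: 000110010000
Sign bit: 0 (non-negative)
Read directly as an unsigned value:
000110010000 = 256 + 128 + 16 = 400
Value: 400



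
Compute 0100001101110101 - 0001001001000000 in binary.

Method 1 - Direct subtraction (column by column from the right: bit − bit − borrow-in; if negative, add 2 and borrow 1 from the next column):
borrow: 0110000000000000
        0100001101110101
-       0001001001000000
------------------------
        0011000100110101

Method 2 - Add two's complement:
Two's complement of 0001001001000000: invert → 1110110110111111, add 1 → 1110110111000000
  0100001101110101
+ 1110110111000000
------------------
 10011000100110101  (end carry out of the top bit = 1)
Discarding the end carry: 0011000100110101
Decimal check:
  0100001101110101 = 16384 + 512 + 256 + 64 + 32 + 16 + 4 + 1 = 17269
  0001001001000000 = 4096 + 512 + 64 = 4672
  17269 - 4672 = 12597, and 0011000100110101 = 8192 + 4096 + 256 + 32 + 16 + 4 + 1 = 12597 ✓



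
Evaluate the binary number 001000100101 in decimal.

Sum of powers of 2 for each 1-bit:
2^0 + 2^2 + 2^5 + 2^9
= 1 + 4 + 32 + 512
= 549



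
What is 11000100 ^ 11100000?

XOR: 1 when bits differ
  11000100
^ 11100000
----------
  00100100
Decimal: 196 ^ 224 = 36



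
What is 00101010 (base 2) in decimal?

Sum of powers of 2 for each 1-bit:
2^1 + 2^3 + 2^5
= 2 + 8 + 32
= 42



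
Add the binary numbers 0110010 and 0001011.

Add column by column from the right: bit + bit + carry-in; write the sum mod 2, carry 1 when the sum is 2 or 3.
carry:  0000100
        0110010
+       0001011
---------------
       00111101
(the carry out of the leftmost column, 0, becomes the leading bit)
Decimal check:
  0110010 = 32 + 16 + 2 = 50
  0001011 = 8 + 2 + 1 = 11
  50 + 11 = 61, and 00111101 = 32 + 16 + 8 + 4 + 1 = 61 ✓



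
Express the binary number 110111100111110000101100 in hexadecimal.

Group into 4-bit nibbles from right:
  1101 = D
  1110 = E
  0111 = 7
  1100 = C
  0010 = 2
  1100 = C
Result: DE7C2C



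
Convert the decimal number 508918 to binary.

Using repeated division by 2:
508918 ÷ 2 = 254459 remainder 0
254459 ÷ 2 = 127229 remainder 1
127229 ÷ 2 = 63614 remainder 1
63614 ÷ 2 = 31807 remainder 0
31807 ÷ 2 = 15903 remainder 1
15903 ÷ 2 = 7951 remainder 1
7951 ÷ 2 = 3975 remainder 1
3975 ÷ 2 = 1987 remainder 1
1987 ÷ 2 = 993 remainder 1
993 ÷ 2 = 496 remainder 1
496 ÷ 2 = 248 remainder 0
248 ÷ 2 = 124 remainder 0
124 ÷ 2 = 62 remainder 0
62 ÷ 2 = 31 remainder 0
31 ÷ 2 = 15 remainder 1
15 ÷ 2 = 7 remainder 1
7 ÷ 2 = 3 remainder 1
3 ÷ 2 = 1 remainder 1
1 ÷ 2 = 0 remainder 1
Reading remainders bottom to top: 1111100001111110110



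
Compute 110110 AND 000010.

AND: 1 only when both bits are 1
  110110
& 000010
--------
  000010
Decimal: 54 & 2 = 2



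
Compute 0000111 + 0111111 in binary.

Add column by column from the right: bit + bit + carry-in; write the sum mod 2, carry 1 when the sum is 2 or 3.
carry:  1111110
        0000111
+       0111111
---------------
       01000110
(the carry out of the leftmost column, 0, becomes the leading bit)
Decimal check:
  0000111 = 4 + 2 + 1 = 7
  0111111 = 32 + 16 + 8 + 4 + 2 + 1 = 63
  7 + 63 = 70, and 01000110 = 64 + 4 + 2 = 70 ✓



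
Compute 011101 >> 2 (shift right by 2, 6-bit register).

Original: 011101 (decimal 29)
Shift right by 2 positions
Drop the 2 low bits; fill with zeros on the left
Result: 000111 (decimal 7)
Equivalent: 29 >> 2 = 29 ÷ 2^2 = 7



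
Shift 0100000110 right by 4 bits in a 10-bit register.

Original: 0100000110 (decimal 262)
Shift right by 4 positions
Drop the 4 low bits; fill with zeros on the left
Result: 0000010000 (decimal 16)
Equivalent: 262 >> 4 = 262 ÷ 2^4 = 16



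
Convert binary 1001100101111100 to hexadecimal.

Group into 4-bit nibbles from right:
  1001 = 9
  1001 = 9
  0111 = 7
  1100 = C
Result: 997C



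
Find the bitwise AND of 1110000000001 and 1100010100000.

AND: 1 only when both bits are 1
  1110000000001
& 1100010100000
---------------
  1100000000000
Decimal: 7169 & 6304 = 6144



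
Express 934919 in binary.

Using repeated division by 2:
934919 ÷ 2 = 467459 remainder 1
467459 ÷ 2 = 233729 remainder 1
233729 ÷ 2 = 116864 remainder 1
116864 ÷ 2 = 58432 remainder 0
58432 ÷ 2 = 29216 remainder 0
29216 ÷ 2 = 14608 remainder 0
14608 ÷ 2 = 7304 remainder 0
7304 ÷ 2 = 3652 remainder 0
3652 ÷ 2 = 1826 remainder 0
1826 ÷ 2 = 913 remainder 0
913 ÷ 2 = 456 remainder 1
456 ÷ 2 = 228 remainder 0
228 ÷ 2 = 114 remainder 0
114 ÷ 2 = 57 remainder 0
57 ÷ 2 = 28 remainder 1
28 ÷ 2 = 14 remainder 0
14 ÷ 2 = 7 remainder 0
7 ÷ 2 = 3 remainder 1
3 ÷ 2 = 1 remainder 1
1 ÷ 2 = 0 remainder 1
Reading remainders bottom to top: 11100100010000000111



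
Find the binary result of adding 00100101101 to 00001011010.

Add column by column from the right: bit + bit + carry-in; write the sum mod 2, carry 1 when the sum is 2 or 3.
carry:  00011110000
        00100101101
+       00001011010
-------------------
       000110000111
(the carry out of the leftmost column, 0, becomes the leading bit)
Decimal check:
  00100101101 = 256 + 32 + 8 + 4 + 1 = 301
  00001011010 = 64 + 16 + 8 + 2 = 90
  301 + 90 = 391, and 000110000111 = 256 + 128 + 4 + 2 + 1 = 391 ✓



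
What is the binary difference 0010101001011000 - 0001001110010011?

Method 1 - Direct subtraction (column by column from the right: bit − bit − borrow-in; if negative, add 2 and borrow 1 from the next column):
borrow: 0010111100001110
        0010101001011000
-       0001001110010011
------------------------
        0001011011000101

Method 2 - Add two's complement:
Two's complement of 0001001110010011: invert → 1110110001101100, add 1 → 1110110001101101
  0010101001011000
+ 1110110001101101
------------------
 10001011011000101  (end carry out of the top bit = 1)
Discarding the end carry: 0001011011000101
Decimal check:
  0010101001011000 = 8192 + 2048 + 512 + 64 + 16 + 8 = 10840
  0001001110010011 = 4096 + 512 + 256 + 128 + 16 + 2 + 1 = 5011
  10840 - 5011 = 5829, and 0001011011000101 = 4096 + 1024 + 512 + 128 + 64 + 4 + 1 = 5829 ✓



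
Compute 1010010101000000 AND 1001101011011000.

AND: 1 only when both bits are 1
  1010010101000000
& 1001101011011000
------------------
  1000000001000000
Decimal: 42304 & 39640 = 32832



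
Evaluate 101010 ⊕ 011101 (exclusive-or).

XOR: 1 when bits differ
  101010
^ 011101
--------
  110111
Decimal: 42 ^ 29 = 55



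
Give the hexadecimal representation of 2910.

Using repeated division by 16 (digits 10–15 are A–F):
2910 ÷ 16 = 181 remainder 14 (E)
181 ÷ 16 = 11 remainder 5
11 ÷ 16 = 0 remainder 11 (B)
Reading remainders bottom to top: B5E



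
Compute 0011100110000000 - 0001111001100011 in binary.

Method 1 - Direct subtraction (column by column from the right: bit − bit − borrow-in; if negative, add 2 and borrow 1 from the next column):
borrow: 0011110011111110
        0011100110000000
-       0001111001100011
------------------------
        0001101100011101

Method 2 - Add two's complement:
Two's complement of 0001111001100011: invert → 1110000110011100, add 1 → 1110000110011101
  0011100110000000
+ 1110000110011101
------------------
 10001101100011101  (end carry out of the top bit = 1)
Discarding the end carry: 0001101100011101
Decimal check:
  0011100110000000 = 8192 + 4096 + 2048 + 256 + 128 = 14720
  0001111001100011 = 4096 + 2048 + 1024 + 512 + 64 + 32 + 2 + 1 = 7779
  14720 - 7779 = 6941, and 0001101100011101 = 4096 + 2048 + 512 + 256 + 16 + 8 + 4 + 1 = 6941 ✓



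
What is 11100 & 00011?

AND: 1 only when both bits are 1
  11100
& 00011
-------
  00000
Decimal: 28 & 3 = 0



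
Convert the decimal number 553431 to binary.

Using repeated division by 2:
553431 ÷ 2 = 276715 remainder 1
276715 ÷ 2 = 138357 remainder 1
138357 ÷ 2 = 69178 remainder 1
69178 ÷ 2 = 34589 remainder 0
34589 ÷ 2 = 17294 remainder 1
17294 ÷ 2 = 8647 remainder 0
8647 ÷ 2 = 4323 remainder 1
4323 ÷ 2 = 2161 remainder 1
2161 ÷ 2 = 1080 remainder 1
1080 ÷ 2 = 540 remainder 0
540 ÷ 2 = 270 remainder 0
270 ÷ 2 = 135 remainder 0
135 ÷ 2 = 67 remainder 1
67 ÷ 2 = 33 remainder 1
33 ÷ 2 = 16 remainder 1
16 ÷ 2 = 8 remainder 0
8 ÷ 2 = 4 remainder 0
4 ÷ 2 = 2 remainder 0
2 ÷ 2 = 1 remainder 0
1 ÷ 2 = 0 remainder 1
Reading remainders bottom to top: 10000111000111010111



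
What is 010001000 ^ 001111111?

XOR: 1 when bits differ
  010001000
^ 001111111
-----------
  011110111
Decimal: 136 ^ 127 = 247



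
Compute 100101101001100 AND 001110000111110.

AND: 1 only when both bits are 1
  100101101001100
& 001110000111110
-----------------
  000100000001100
Decimal: 19276 & 7230 = 2060



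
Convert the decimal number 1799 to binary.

Using repeated division by 2:
1799 ÷ 2 = 899 remainder 1
899 ÷ 2 = 449 remainder 1
449 ÷ 2 = 224 remainder 1
224 ÷ 2 = 112 remainder 0
112 ÷ 2 = 56 remainder 0
56 ÷ 2 = 28 remainder 0
28 ÷ 2 = 14 remainder 0
14 ÷ 2 = 7 remainder 0
7 ÷ 2 = 3 remainder 1
3 ÷ 2 = 1 remainder 1
1 ÷ 2 = 0 remainder 1
Reading remainders bottom to top: 11100000111



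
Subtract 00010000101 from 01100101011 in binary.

Method 1 - Direct subtraction (column by column from the right: bit − bit − borrow-in; if negative, add 2 and borrow 1 from the next column):
borrow: 00100001000
        01100101011
-       00010000101
-------------------
        01010100110

Method 2 - Add two's complement:
Two's complement of 00010000101: invert → 11101111010, add 1 → 11101111011
  01100101011
+ 11101111011
-------------
 101010100110  (end carry out of the top bit = 1)
Discarding the end carry: 01010100110
Decimal check:
  01100101011 = 512 + 256 + 32 + 8 + 2 + 1 = 811
  00010000101 = 128 + 4 + 1 = 133
  811 - 133 = 678, and 01010100110 = 512 + 128 + 32 + 4 + 2 = 678 ✓



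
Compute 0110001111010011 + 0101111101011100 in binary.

Add column by column from the right: bit + bit + carry-in; write the sum mod 2, carry 1 when the sum is 2 or 3.
carry:  1111111110100000
        0110001111010011
+       0101111101011100
------------------------
       01100001100101111
(the carry out of the leftmost column, 0, becomes the leading bit)
Decimal check:
  0110001111010011 = 16384 + 8192 + 512 + 256 + 128 + 64 + 16 + 2 + 1 = 25555
  0101111101011100 = 16384 + 4096 + 2048 + 1024 + 512 + 256 + 64 + 16 + 8 + 4 = 24412
  25555 + 24412 = 49967, and 01100001100101111 = 32768 + 16384 + 512 + 256 + 32 + 8 + 4 + 2 + 1 = 49967 ✓



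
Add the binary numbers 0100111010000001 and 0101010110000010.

Add column by column from the right: bit + bit + carry-in; write the sum mod 2, carry 1 when the sum is 2 or 3.
carry:  1011111100000000
        0100111010000001
+       0101010110000010
------------------------
       01010010000000011
(the carry out of the leftmost column, 0, becomes the leading bit)
Decimal check:
  0100111010000001 = 16384 + 2048 + 1024 + 512 + 128 + 1 = 20097
  0101010110000010 = 16384 + 4096 + 1024 + 256 + 128 + 2 = 21890
  20097 + 21890 = 41987, and 01010010000000011 = 32768 + 8192 + 1024 + 2 + 1 = 41987 ✓



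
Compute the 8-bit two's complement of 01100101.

Original: 01100101
Step 1 - Invert all bits: 10011010
Step 2 - Add 1: 10011011
Verification: 01100101 + 10011011 = 100000000; discarding the end carry (carry out of the top bit) leaves the 8-bit value 00000000, as required for x + (-x)



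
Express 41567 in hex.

Using repeated division by 16 (digits 10–15 are A–F):
41567 ÷ 16 = 2597 remainder 15 (F)
2597 ÷ 16 = 162 remainder 5
162 ÷ 16 = 10 remainder 2
10 ÷ 16 = 0 remainder 10 (A)
Reading remainders bottom to top: A25F



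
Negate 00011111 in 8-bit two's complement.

Original: 00011111
Step 1 - Invert all bits: 11100000
Step 2 - Add 1: 11100001
Verification: 00011111 + 11100001 = 100000000; discarding the end carry (carry out of the top bit) leaves the 8-bit value 00000000, as required for x + (-x)



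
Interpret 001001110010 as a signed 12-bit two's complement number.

Binary: 001001110010
Sign bit: 0 (non-negative)
Read directly as an unsigned value:
001001110010 = 512 + 64 + 32 + 16 + 2 = 626
Value: 626



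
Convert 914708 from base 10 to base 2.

Using repeated division by 2:
914708 ÷ 2 = 457354 remainder 0
457354 ÷ 2 = 228677 remainder 0
228677 ÷ 2 = 114338 remainder 1
114338 ÷ 2 = 57169 remainder 0
57169 ÷ 2 = 28584 remainder 1
28584 ÷ 2 = 14292 remainder 0
14292 ÷ 2 = 7146 remainder 0
7146 ÷ 2 = 3573 remainder 0
3573 ÷ 2 = 1786 remainder 1
1786 ÷ 2 = 893 remainder 0
893 ÷ 2 = 446 remainder 1
446 ÷ 2 = 223 remainder 0
223 ÷ 2 = 111 remainder 1
111 ÷ 2 = 55 remainder 1
55 ÷ 2 = 27 remainder 1
27 ÷ 2 = 13 remainder 1
13 ÷ 2 = 6 remainder 1
6 ÷ 2 = 3 remainder 0
3 ÷ 2 = 1 remainder 1
1 ÷ 2 = 0 remainder 1
Reading remainders bottom to top: 11011111010100010100



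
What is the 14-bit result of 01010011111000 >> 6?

Original: 01010011111000 (decimal 5368)
Shift right by 6 positions
Drop the 6 low bits; fill with zeros on the left
Result: 00000001010011 (decimal 83)
Equivalent: 5368 >> 6 = 5368 ÷ 2^6 = 83



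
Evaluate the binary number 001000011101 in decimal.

Sum of powers of 2 for each 1-bit:
2^0 + 2^2 + 2^3 + 2^4 + 2^9
= 1 + 4 + 8 + 16 + 512
= 541



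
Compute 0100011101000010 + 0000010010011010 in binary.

Add column by column from the right: bit + bit + carry-in; write the sum mod 2, carry 1 when the sum is 2 or 3.
carry:  0000100000000100
        0100011101000010
+       0000010010011010
------------------------
       00100101111011100
(the carry out of the leftmost column, 0, becomes the leading bit)
Decimal check:
  0100011101000010 = 16384 + 1024 + 512 + 256 + 64 + 2 = 18242
  0000010010011010 = 1024 + 128 + 16 + 8 + 2 = 1178
  18242 + 1178 = 19420, and 00100101111011100 = 16384 + 2048 + 512 + 256 + 128 + 64 + 16 + 8 + 4 = 19420 ✓



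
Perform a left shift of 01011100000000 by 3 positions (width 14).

Original: 01011100000000 (decimal 5888)
Shift left by 3 positions
Append 3 zeros on the right and drop the 3 high bits that overflow the 14-bit width
Result: 11100000000000 (decimal 14336)
Equivalent: 5888 << 3 = 5888 × 2^3 = 47104, truncated to 14 bits = 14336



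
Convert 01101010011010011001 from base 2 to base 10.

Sum of powers of 2 for each 1-bit:
2^0 + 2^3 + 2^4 + 2^7 + 2^9 + 2^10 + 2^13 + 2^15 + 2^17 + 2^18
= 1 + 8 + 16 + 128 + 512 + 1024 + 8192 + 32768 + 131072 + 262144
= 435865



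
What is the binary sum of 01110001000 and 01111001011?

Add column by column from the right: bit + bit + carry-in; write the sum mod 2, carry 1 when the sum is 2 or 3.
carry:  11100010000
        01110001000
+       01111001011
-------------------
       011101010011
(the carry out of the leftmost column, 0, becomes the leading bit)
Decimal check:
  01110001000 = 512 + 256 + 128 + 8 = 904
  01111001011 = 512 + 256 + 128 + 64 + 8 + 2 + 1 = 971
  904 + 971 = 1875, and 011101010011 = 1024 + 512 + 256 + 64 + 16 + 2 + 1 = 1875 ✓



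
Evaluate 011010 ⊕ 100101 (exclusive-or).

XOR: 1 when bits differ
  011010
^ 100101
--------
  111111
Decimal: 26 ^ 37 = 63



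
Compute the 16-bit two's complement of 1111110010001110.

Original (sign bit 1, negative): 1111110010001110
Step 1 - Invert all bits: 0000001101110001
Step 2 - Add 1: 0000001101110010
Verification: 1111110010001110 + 0000001101110010 = 10000000000000000; discarding the end carry (carry out of the top bit) leaves the 16-bit value 0000000000000000, as required for x + (-x)



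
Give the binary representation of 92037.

Using repeated division by 2:
92037 ÷ 2 = 46018 remainder 1
46018 ÷ 2 = 23009 remainder 0
23009 ÷ 2 = 11504 remainder 1
11504 ÷ 2 = 5752 remainder 0
5752 ÷ 2 = 2876 remainder 0
2876 ÷ 2 = 1438 remainder 0
1438 ÷ 2 = 719 remainder 0
719 ÷ 2 = 359 remainder 1
359 ÷ 2 = 179 remainder 1
179 ÷ 2 = 89 remainder 1
89 ÷ 2 = 44 remainder 1
44 ÷ 2 = 22 remainder 0
22 ÷ 2 = 11 remainder 0
11 ÷ 2 = 5 remainder 1
5 ÷ 2 = 2 remainder 1
2 ÷ 2 = 1 remainder 0
1 ÷ 2 = 0 remainder 1
Reading remainders bottom to top: 10110011110000101



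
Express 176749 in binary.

Using repeated division by 2:
176749 ÷ 2 = 88374 remainder 1
88374 ÷ 2 = 44187 remainder 0
44187 ÷ 2 = 22093 remainder 1
22093 ÷ 2 = 11046 remainder 1
11046 ÷ 2 = 5523 remainder 0
5523 ÷ 2 = 2761 remainder 1
2761 ÷ 2 = 1380 remainder 1
1380 ÷ 2 = 690 remainder 0
690 ÷ 2 = 345 remainder 0
345 ÷ 2 = 172 remainder 1
172 ÷ 2 = 86 remainder 0
86 ÷ 2 = 43 remainder 0
43 ÷ 2 = 21 remainder 1
21 ÷ 2 = 10 remainder 1
10 ÷ 2 = 5 remainder 0
5 ÷ 2 = 2 remainder 1
2 ÷ 2 = 1 remainder 0
1 ÷ 2 = 0 remainder 1
Reading remainders bottom to top: 101011001001101101



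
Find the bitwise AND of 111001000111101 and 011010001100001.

AND: 1 only when both bits are 1
  111001000111101
& 011010001100001
-----------------
  011000000100001
Decimal: 29245 & 13409 = 12321



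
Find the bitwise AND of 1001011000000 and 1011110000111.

AND: 1 only when both bits are 1
  1001011000000
& 1011110000111
---------------
  1001010000000
Decimal: 4800 & 6023 = 4736



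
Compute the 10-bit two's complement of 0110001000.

Original: 0110001000
Step 1 - Invert all bits: 1001110111
Step 2 - Add 1: 1001111000
Verification: 0110001000 + 1001111000 = 10000000000; discarding the end carry (carry out of the top bit) leaves the 10-bit value 0000000000, as required for x + (-x)



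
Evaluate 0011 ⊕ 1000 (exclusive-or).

XOR: 1 when bits differ
  0011
^ 1000
------
  1011
Decimal: 3 ^ 8 = 11



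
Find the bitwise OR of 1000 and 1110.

OR: 1 when either bit is 1
  1000
| 1110
------
  1110
Decimal: 8 | 14 = 14



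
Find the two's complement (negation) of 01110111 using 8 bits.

Original: 01110111
Step 1 - Invert all bits: 10001000
Step 2 - Add 1: 10001001
Verification: 01110111 + 10001001 = 100000000; discarding the end carry (carry out of the top bit) leaves the 8-bit value 00000000, as required for x + (-x)



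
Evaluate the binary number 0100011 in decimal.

Sum of powers of 2 for each 1-bit:
2^0 + 2^1 + 2^5
= 1 + 2 + 32
= 35



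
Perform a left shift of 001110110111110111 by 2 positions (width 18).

Original: 001110110111110111 (decimal 60919)
Shift left by 2 positions
Append 2 zeros on the right
Result: 111011011111011100 (decimal 243676)
Equivalent: 60919 << 2 = 60919 × 2^2 = 243676



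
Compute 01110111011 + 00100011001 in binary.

Add column by column from the right: bit + bit + carry-in; write the sum mod 2, carry 1 when the sum is 2 or 3.
carry:  11001110110
        01110111011
+       00100011001
-------------------
       010011010100
(the carry out of the leftmost column, 0, becomes the leading bit)
Decimal check:
  01110111011 = 512 + 256 + 128 + 32 + 16 + 8 + 2 + 1 = 955
  00100011001 = 256 + 16 + 8 + 1 = 281
  955 + 281 = 1236, and 010011010100 = 1024 + 128 + 64 + 16 + 4 = 1236 ✓



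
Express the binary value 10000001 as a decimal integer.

Sum of powers of 2 for each 1-bit:
2^0 + 2^7
= 1 + 128
= 129



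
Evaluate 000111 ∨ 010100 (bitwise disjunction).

OR: 1 when either bit is 1
  000111
| 010100
--------
  010111
Decimal: 7 | 20 = 23



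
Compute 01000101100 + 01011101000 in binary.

Add column by column from the right: bit + bit + carry-in; write the sum mod 2, carry 1 when the sum is 2 or 3.
carry:  10111010000
        01000101100
+       01011101000
-------------------
       010100010100
(the carry out of the leftmost column, 0, becomes the leading bit)
Decimal check:
  01000101100 = 512 + 32 + 8 + 4 = 556
  01011101000 = 512 + 128 + 64 + 32 + 8 = 744
  556 + 744 = 1300, and 010100010100 = 1024 + 256 + 16 + 4 = 1300 ✓



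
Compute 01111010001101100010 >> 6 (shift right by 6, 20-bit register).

Original: 01111010001101100010 (decimal 500578)
Shift right by 6 positions
Drop the 6 low bits; fill with zeros on the left
Result: 00000001111010001101 (decimal 7821)
Equivalent: 500578 >> 6 = 500578 ÷ 2^6 = 7821



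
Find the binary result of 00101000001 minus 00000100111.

Method 1 - Direct subtraction (column by column from the right: bit − bit − borrow-in; if negative, add 2 and borrow 1 from the next column):
borrow: 00001111100
        00101000001
-       00000100111
-------------------
        00100011010

Method 2 - Add two's complement:
Two's complement of 00000100111: invert → 11111011000, add 1 → 11111011001
  00101000001
+ 11111011001
-------------
 100100011010  (end carry out of the top bit = 1)
Discarding the end carry: 00100011010
Decimal check:
  00101000001 = 256 + 64 + 1 = 321
  00000100111 = 32 + 4 + 2 + 1 = 39
  321 - 39 = 282, and 00100011010 = 256 + 16 + 8 + 2 = 282 ✓



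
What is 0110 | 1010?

OR: 1 when either bit is 1
  0110
| 1010
------
  1110
Decimal: 6 | 10 = 14



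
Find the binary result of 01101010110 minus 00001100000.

Method 1 - Direct subtraction (column by column from the right: bit − bit − borrow-in; if negative, add 2 and borrow 1 from the next column):
borrow: 00111000000
        01101010110
-       00001100000
-------------------
        01011110110

Method 2 - Add two's complement:
Two's complement of 00001100000: invert → 11110011111, add 1 → 11110100000
  01101010110
+ 11110100000
-------------
 101011110110  (end carry out of the top bit = 1)
Discarding the end carry: 01011110110
Decimal check:
  01101010110 = 512 + 256 + 64 + 16 + 4 + 2 = 854
  00001100000 = 64 + 32 = 96
  854 - 96 = 758, and 01011110110 = 512 + 128 + 64 + 32 + 16 + 4 + 2 = 758 ✓



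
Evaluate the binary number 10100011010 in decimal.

Sum of powers of 2 for each 1-bit:
2^1 + 2^3 + 2^4 + 2^8 + 2^10
= 2 + 8 + 16 + 256 + 1024
= 1306



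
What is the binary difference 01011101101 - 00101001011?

Method 1 - Direct subtraction (column by column from the right: bit − bit − borrow-in; if negative, add 2 and borrow 1 from the next column):
borrow: 01000000100
        01011101101
-       00101001011
-------------------
        00110100010

Method 2 - Add two's complement:
Two's complement of 00101001011: invert → 11010110100, add 1 → 11010110101
  01011101101
+ 11010110101
-------------
 100110100010  (end carry out of the top bit = 1)
Discarding the end carry: 00110100010
Decimal check:
  01011101101 = 512 + 128 + 64 + 32 + 8 + 4 + 1 = 749
  00101001011 = 256 + 64 + 8 + 2 + 1 = 331
  749 - 331 = 418, and 00110100010 = 256 + 128 + 32 + 2 = 418 ✓



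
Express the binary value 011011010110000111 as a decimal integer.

Sum of powers of 2 for each 1-bit:
2^0 + 2^1 + 2^2 + 2^7 + 2^8 + 2^10 + 2^12 + 2^13 + 2^15 + 2^16
= 1 + 2 + 4 + 128 + 256 + 1024 + 4096 + 8192 + 32768 + 65536
= 112007



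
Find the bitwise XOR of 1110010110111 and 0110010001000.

XOR: 1 when bits differ
  1110010110111
^ 0110010001000
---------------
  1000000111111
Decimal: 7351 ^ 3208 = 4159



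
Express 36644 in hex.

Using repeated division by 16 (digits 10–15 are A–F):
36644 ÷ 16 = 2290 remainder 4
2290 ÷ 16 = 143 remainder 2
143 ÷ 16 = 8 remainder 15 (F)
8 ÷ 16 = 0 remainder 8
Reading remainders bottom to top: 8F24



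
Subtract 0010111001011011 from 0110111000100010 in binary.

Method 1 - Direct subtraction (column by column from the right: bit − bit − borrow-in; if negative, add 2 and borrow 1 from the next column):
borrow: 0111111110111110
        0110111000100010
-       0010111001011011
------------------------
        0011111111000111

Method 2 - Add two's complement:
Two's complement of 0010111001011011: invert → 1101000110100100, add 1 → 1101000110100101
  0110111000100010
+ 1101000110100101
------------------
 10011111111000111  (end carry out of the top bit = 1)
Discarding the end carry: 0011111111000111
Decimal check:
  0110111000100010 = 16384 + 8192 + 2048 + 1024 + 512 + 32 + 2 = 28194
  0010111001011011 = 8192 + 2048 + 1024 + 512 + 64 + 16 + 8 + 2 + 1 = 11867
  28194 - 11867 = 16327, and 0011111111000111 = 8192 + 4096 + 2048 + 1024 + 512 + 256 + 128 + 64 + 4 + 2 + 1 = 16327 ✓



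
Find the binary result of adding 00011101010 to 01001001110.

Add column by column from the right: bit + bit + carry-in; write the sum mod 2, carry 1 when the sum is 2 or 3.
carry:  00110011100
        00011101010
+       01001001110
-------------------
       001100111000
(the carry out of the leftmost column, 0, becomes the leading bit)
Decimal check:
  00011101010 = 128 + 64 + 32 + 8 + 2 = 234
  01001001110 = 512 + 64 + 8 + 4 + 2 = 590
  234 + 590 = 824, and 001100111000 = 512 + 256 + 32 + 16 + 8 = 824 ✓



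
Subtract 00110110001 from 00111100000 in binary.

Method 1 - Direct subtraction (column by column from the right: bit − bit − borrow-in; if negative, add 2 and borrow 1 from the next column):
borrow: 00001111110
        00111100000
-       00110110001
-------------------
        00000101111

Method 2 - Add two's complement:
Two's complement of 00110110001: invert → 11001001110, add 1 → 11001001111
  00111100000
+ 11001001111
-------------
 100000101111  (end carry out of the top bit = 1)
Discarding the end carry: 00000101111
Decimal check:
  00111100000 = 256 + 128 + 64 + 32 = 480
  00110110001 = 256 + 128 + 32 + 16 + 1 = 433
  480 - 433 = 47, and 00000101111 = 32 + 8 + 4 + 2 + 1 = 47 ✓



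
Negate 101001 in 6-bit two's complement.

Original (sign bit 1, negative): 101001
Step 1 - Invert all bits: 010110
Step 2 - Add 1: 010111
Verification: 101001 + 010111 = 1000000; discarding the end carry (carry out of the top bit) leaves the 6-bit value 000000, as required for x + (-x)



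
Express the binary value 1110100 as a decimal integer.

Sum of powers of 2 for each 1-bit:
2^2 + 2^4 + 2^5 + 2^6
= 4 + 16 + 32 + 64
= 116



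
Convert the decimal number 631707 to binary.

Using repeated division by 2:
631707 ÷ 2 = 315853 remainder 1
315853 ÷ 2 = 157926 remainder 1
157926 ÷ 2 = 78963 remainder 0
78963 ÷ 2 = 39481 remainder 1
39481 ÷ 2 = 19740 remainder 1
19740 ÷ 2 = 9870 remainder 0
9870 ÷ 2 = 4935 remainder 0
4935 ÷ 2 = 2467 remainder 1
2467 ÷ 2 = 1233 remainder 1
1233 ÷ 2 = 616 remainder 1
616 ÷ 2 = 308 remainder 0
308 ÷ 2 = 154 remainder 0
154 ÷ 2 = 77 remainder 0
77 ÷ 2 = 38 remainder 1
38 ÷ 2 = 19 remainder 0
19 ÷ 2 = 9 remainder 1
9 ÷ 2 = 4 remainder 1
4 ÷ 2 = 2 remainder 0
2 ÷ 2 = 1 remainder 0
1 ÷ 2 = 0 remainder 1
Reading remainders bottom to top: 10011010001110011011



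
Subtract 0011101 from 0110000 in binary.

Method 1 - Direct subtraction (column by column from the right: bit − bit − borrow-in; if negative, add 2 and borrow 1 from the next column):
borrow: 0111110
        0110000
-       0011101
---------------
        0010011

Method 2 - Add two's complement:
Two's complement of 0011101: invert → 1100010, add 1 → 1100011
  0110000
+ 1100011
---------
 10010011  (end carry out of the top bit = 1)
Discarding the end carry: 0010011
Decimal check:
  0110000 = 32 + 16 = 48
  0011101 = 16 + 8 + 4 + 1 = 29
  48 - 29 = 19, and 0010011 = 16 + 2 + 1 = 19 ✓



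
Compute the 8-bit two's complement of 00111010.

Original: 00111010
Step 1 - Invert all bits: 11000101
Step 2 - Add 1: 11000110
Verification: 00111010 + 11000110 = 100000000; discarding the end carry (carry out of the top bit) leaves the 8-bit value 00000000, as required for x + (-x)



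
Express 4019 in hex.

Using repeated division by 16 (digits 10–15 are A–F):
4019 ÷ 16 = 251 remainder 3
251 ÷ 16 = 15 remainder 11 (B)
15 ÷ 16 = 0 remainder 15 (F)
Reading remainders bottom to top: FB3



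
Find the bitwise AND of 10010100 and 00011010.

AND: 1 only when both bits are 1
  10010100
& 00011010
----------
  00010000
Decimal: 148 & 26 = 16



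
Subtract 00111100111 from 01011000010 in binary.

Method 1 - Direct subtraction (column by column from the right: bit − bit − borrow-in; if negative, add 2 and borrow 1 from the next column):
borrow: 01111111110
        01011000010
-       00111100111
-------------------
        00011011011

Method 2 - Add two's complement:
Two's complement of 00111100111: invert → 11000011000, add 1 → 11000011001
  01011000010
+ 11000011001
-------------
 100011011011  (end carry out of the top bit = 1)
Discarding the end carry: 00011011011
Decimal check:
  01011000010 = 512 + 128 + 64 + 2 = 706
  00111100111 = 256 + 128 + 64 + 32 + 4 + 2 + 1 = 487
  706 - 487 = 219, and 00011011011 = 128 + 64 + 16 + 8 + 2 + 1 = 219 ✓



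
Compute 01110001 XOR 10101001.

XOR: 1 when bits differ
  01110001
^ 10101001
----------
  11011000
Decimal: 113 ^ 169 = 216



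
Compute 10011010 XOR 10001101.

XOR: 1 when bits differ
  10011010
^ 10001101
----------
  00010111
Decimal: 154 ^ 141 = 23



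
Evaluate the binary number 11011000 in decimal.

Sum of powers of 2 for each 1-bit:
2^3 + 2^4 + 2^6 + 2^7
= 8 + 16 + 64 + 128
= 216



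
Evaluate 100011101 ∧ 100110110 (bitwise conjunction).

AND: 1 only when both bits are 1
  100011101
& 100110110
-----------
  100010100
Decimal: 285 & 310 = 276



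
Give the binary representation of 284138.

Using repeated division by 2:
284138 ÷ 2 = 142069 remainder 0
142069 ÷ 2 = 71034 remainder 1
71034 ÷ 2 = 35517 remainder 0
35517 ÷ 2 = 17758 remainder 1
17758 ÷ 2 = 8879 remainder 0
8879 ÷ 2 = 4439 remainder 1
4439 ÷ 2 = 2219 remainder 1
2219 ÷ 2 = 1109 remainder 1
1109 ÷ 2 = 554 remainder 1
554 ÷ 2 = 277 remainder 0
277 ÷ 2 = 138 remainder 1
138 ÷ 2 = 69 remainder 0
69 ÷ 2 = 34 remainder 1
34 ÷ 2 = 17 remainder 0
17 ÷ 2 = 8 remainder 1
8 ÷ 2 = 4 remainder 0
4 ÷ 2 = 2 remainder 0
2 ÷ 2 = 1 remainder 0
1 ÷ 2 = 0 remainder 1
Reading remainders bottom to top: 1000101010111101010



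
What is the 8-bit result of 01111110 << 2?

Original: 01111110 (decimal 126)
Shift left by 2 positions
Append 2 zeros on the right and drop the 2 high bits that overflow the 8-bit width
Result: 11111000 (decimal 248)
Equivalent: 126 << 2 = 126 × 2^2 = 504, truncated to 8 bits = 248

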